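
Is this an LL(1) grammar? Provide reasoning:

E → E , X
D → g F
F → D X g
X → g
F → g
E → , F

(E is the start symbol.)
A grammar is LL(1) if for each non-terminal N with multiple productions, the predict sets of those productions are pairwise disjoint, where PREDICT(N → α) = (FIRST(α) \ {ε}) ∪ (FOLLOW(N) if α ⇒* ε).

Relevant sets:
  FIRST(E) = { ',' }
  FIRST(D) = { 'g' }

For E:
  PREDICT(E → E ',' X) = { ',' }
  PREDICT(E → ',' F) = { ',' }
For F:
  PREDICT(F → D X g) = { 'g' }
  PREDICT(F → g) = { 'g' }
D, X have a single production, so nothing to check there.

Conflict found: Predict set conflict for E: { ',' }
The grammar is NOT LL(1).

Answer: No. Predict set conflict for E: { ',' }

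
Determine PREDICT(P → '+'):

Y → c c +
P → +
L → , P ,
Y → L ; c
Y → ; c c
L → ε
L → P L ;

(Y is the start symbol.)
PREDICT(P → '+') = (FIRST(RHS) \ {ε}) ∪ (FOLLOW(P) if ε ∈ FIRST(RHS), i.e. RHS ⇒* ε)
FIRST('+') = { '+' }
ε ∉ FIRST('+'), so FOLLOW(P) is not added.
PREDICT(P → '+') = { '+' }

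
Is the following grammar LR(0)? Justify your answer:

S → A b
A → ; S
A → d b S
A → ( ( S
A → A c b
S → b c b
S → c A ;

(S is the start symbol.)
Yes, the grammar is LR(0)

A grammar is LR(0) if no state in the canonical LR(0) collection has:
  - both a shift item (dot before a terminal) and a complete item (shift-reduce conflict), or
  - two or more complete items (reduce-reduce conflict; the accept item [S' → S .] counts as a complete item here).

Augment with S' → S and build the canonical LR(0) collection (I0 = CLOSURE({[S' → . S]}), then GOTO on every symbol after a dot until no new states appear). It has 20 states:
  I0: { [A → . ( ( S], [A → . ; S], [A → . A c b], [A → . d b S], [S → . A b], [S → . b c b], [S → . c A ;], [S' → . S] }  — shift
  I1: { [A → ( . ( S] }  — shift
  I2: { [A → . ( ( S], [A → . ; S], [A → . A c b], [A → . d b S], [A → ; . S], [S → . A b], [S → . b c b], [S → . c A ;] }  — shift
  I3: { [A → A . c b], [S → A . b] }  — shift
  I4: { [S' → S .] }  — accept
  I5: { [S → b . c b] }  — shift
  I6: { [A → . ( ( S], [A → . ; S], [A → . A c b], [A → . d b S], [S → c . A ;] }  — shift
  I7: { [A → d . b S] }  — shift
  I8: { [A → . ( ( S], [A → . ; S], [A → . A c b], [A → . d b S], [A → d b . S], [S → . A b], [S → . b c b], [S → . c A ;] }  — shift
  I9: { [A → d b S .] }  — reduce
  I10: { [A → A . c b], [S → c A . ;] }  — shift
  I11: { [S → c A ; .] }  — reduce
  I12: { [A → A c . b] }  — shift
  I13: { [A → A c b .] }  — reduce
  I14: { [S → b c . b] }  — shift
  I15: { [S → b c b .] }  — reduce
  I16: { [S → A b .] }  — reduce
  I17: { [A → ; S .] }  — reduce
  I18: { [A → ( ( . S], [A → . ( ( S], [A → . ; S], [A → . A c b], [A → . d b S], [S → . A b], [S → . b c b], [S → . c A ;] }  — shift
  I19: { [A → ( ( S .] }  — reduce

Every state is either a pure shift/goto state or contains exactly one complete item and nothing to shift — no conflicts. The grammar is LR(0).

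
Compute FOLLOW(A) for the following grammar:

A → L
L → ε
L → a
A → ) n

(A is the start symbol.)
A is the start symbol, so $ ∈ FOLLOW(A).
A does not occur on any right-hand side.

Taking the union: FOLLOW(A) = { $ }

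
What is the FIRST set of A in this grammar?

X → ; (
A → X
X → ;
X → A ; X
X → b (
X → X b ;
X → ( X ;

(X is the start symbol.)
{ '(', ';', 'b' }

FIRST sets of the other non-terminals involved (by the same procedure, iterated to a fixed point):
  FIRST(X) = { '(', ';', 'b' }

From A → X:
  - X is a non-terminal: add FIRST(X) \ {ε} = { '(', ';', 'b' }
    X is not nullable, so stop

Collecting: FIRST(A) = { '(', ';', 'b' }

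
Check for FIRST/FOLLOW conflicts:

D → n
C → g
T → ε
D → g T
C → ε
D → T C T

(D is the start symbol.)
A FIRST/FOLLOW conflict occurs when a non-terminal N has a nullable alternative N → β (β ⇒* ε) and another alternative N → α with FIRST(α) ∩ FOLLOW(N) ≠ ∅: on such a lookahead the parser cannot decide between expanding α and letting N vanish via β.

Nullable non-terminals: C, D, T.
FIRST sets used below: FIRST(T) = { ε }, FIRST(C) = { 'g', ε }

C: nullable alternative(s) C → ε; FOLLOW(C) = { $ }
  C → g: FIRST \ {ε} = { 'g' } — disjoint from FOLLOW(C)
  C → ε: FIRST \ {ε} = { } — this is the only nullable alternative, skip

D: nullable alternative(s) D → T C T; FOLLOW(D) = { $ }
  D → n: FIRST \ {ε} = { 'n' } — disjoint from FOLLOW(D)
  D → g T: FIRST \ {ε} = { 'g' } — disjoint from FOLLOW(D)
  D → T C T: FIRST \ {ε} = { 'g' } — this is the only nullable alternative, skip
T has a nullable alternative but only one production, so nothing to check.

No FIRST/FOLLOW conflicts found.

Answer: No FIRST/FOLLOW conflicts.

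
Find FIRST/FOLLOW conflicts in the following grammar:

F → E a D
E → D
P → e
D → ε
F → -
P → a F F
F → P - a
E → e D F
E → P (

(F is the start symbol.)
Yes. E → P '(' with FOLLOW(E) on { 'a' }

A FIRST/FOLLOW conflict occurs when a non-terminal N has a nullable alternative N → β (β ⇒* ε) and another alternative N → α with FIRST(α) ∩ FOLLOW(N) ≠ ∅: on such a lookahead the parser cannot decide between expanding α and letting N vanish via β.

Nullable non-terminals: D, E.
FIRST sets used below: FIRST(D) = { ε }, FIRST(P) = { 'a', 'e' }
D has a nullable alternative but only one production, so nothing to check.

E: nullable alternative(s) E → D; FOLLOW(E) = { 'a' }
  E → D: FIRST \ {ε} = { } — this is the only nullable alternative, skip
  E → e D F: FIRST \ {ε} = { 'e' } — disjoint from FOLLOW(E)
  E → P (: FIRST \ {ε} = { 'a', 'e' } — overlaps FOLLOW(E) on { 'a' }: CONFLICT

F, P have no nullable alternative, so no FIRST/FOLLOW check is needed there.

So the grammar has 1 FIRST/FOLLOW conflict (marked CONFLICT above).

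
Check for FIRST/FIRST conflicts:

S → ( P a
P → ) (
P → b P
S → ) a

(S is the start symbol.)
A FIRST/FIRST conflict occurs when two productions N → α and N → β for the same non-terminal have FIRST(α) ∩ FIRST(β) ≠ ∅ (with ε ∈ FIRST of a nullable right-hand side, so two nullable alternatives also conflict).

Productions for S:
  S → ( P a: FIRST = { '(' }
  S → ) a: FIRST = { ')' }
Productions for P:
  P → ) (: FIRST = { ')' }
  P → b P: FIRST = { 'b' }

All alternatives of each non-terminal have pairwise disjoint FIRST sets.

Answer: No FIRST/FIRST conflicts.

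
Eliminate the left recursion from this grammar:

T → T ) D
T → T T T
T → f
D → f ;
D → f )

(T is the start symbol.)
T → f T'
T' → ) D T'
T' → T T T'
T' → ε
D → f ;
D → f )

T is directly left-recursive. The standard transformation for
  A → A α₁ | ... | A α_m | β₁ | ... | β_n
is
  A  → β₁ A' | ... | β_n A'
  A' → α₁ A' | ... | α_m A' | ε

T → f becomes T → f T'
T → T ) D becomes T' → ) D T'
T → T T T becomes T' → T T T'
Add T' → ε

Productions for other non-terminals are unchanged:
  D → f ;
  D → f )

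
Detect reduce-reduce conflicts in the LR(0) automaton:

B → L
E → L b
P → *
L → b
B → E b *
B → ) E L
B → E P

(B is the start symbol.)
A reduce-reduce conflict occurs when an LR(0) state has two complete items [A → α .] and [B → β .] — both call for a reduction, and with no lookahead the parser cannot choose between them.

Augment with B' → B and build the canonical LR(0) collection (I0 = CLOSURE({[B' → . B]}), then GOTO on every symbol after a dot until no new states appear). It has 14 states:
  I0: { [B → . ) E L], [B → . E P], [B → . E b *], [B → . L], [B' → . B], [E → . L b], [L → . b] }  — shift
  I1: { [B → ) . E L], [E → . L b], [L → . b] }  — shift
  I2: { [B' → B .] }  — accept
  I3: { [B → E . P], [B → E . b *], [P → . *] }  — shift
  I4: { [B → L .], [E → L . b] }  — shift, reduce
  I5: { [L → b .] }  — reduce
  I6: { [E → L b .] }  — reduce
  I7: { [P → * .] }  — reduce
  I8: { [B → E P .] }  — reduce
  I9: { [B → E b . *] }  — shift
  I10: { [B → E b * .] }  — reduce
  I11: { [B → ) E . L], [L → . b] }  — shift
  I12: { [E → L . b] }  — shift
  I13: { [B → ) E L .] }  — reduce

No state contains more than one complete item.

Answer: No reduce-reduce conflicts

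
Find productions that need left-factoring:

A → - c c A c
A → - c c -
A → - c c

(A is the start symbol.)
Yes, A has productions with common prefix '- c c'

Left-factoring is needed when two productions for the same non-terminal
share a common prefix on the right-hand side.

Productions for A:
  A → - c c A c
  A → - c c -
  A → - c c

Found common prefix '- c c' in productions for A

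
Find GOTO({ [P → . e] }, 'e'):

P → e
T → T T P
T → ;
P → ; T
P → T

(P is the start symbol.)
GOTO(I, 'e') = CLOSURE({ [A → αX.β] : [A → α.Xβ] ∈ I, X = 'e' })

Items with dot before 'e', with the dot advanced:
  [P → . e] → [P → e .]
Closure adds nothing (no advanced item has the dot before a non-terminal).

GOTO = { [P → e .] }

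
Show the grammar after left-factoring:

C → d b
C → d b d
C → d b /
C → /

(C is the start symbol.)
Left-factoring transforms A → αβ₁ | αβ₂ into A → αA' and A' → β₁ | β₂
(α is the longest common prefix among the alternatives). Repeat until
no nonterminal has two alternatives with a common prefix.

Round 1: C has alternatives sharing prefix 'd b'. Introduce C': C → d b C'
  Add: C' → ε
  Add: C' → d
  Add: C' → /

No remaining common prefixes — done.

Resulting grammar:
C → d b C'
C' → ε
C' → d
C' → /
C → /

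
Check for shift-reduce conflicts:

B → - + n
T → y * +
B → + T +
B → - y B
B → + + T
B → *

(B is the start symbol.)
A shift-reduce conflict occurs when an LR(0) state has both:
  - a complete (reduce) item [A → α .] (dot at the end), and
  - a shift item [B → β . c γ] (dot before a terminal).

Augment with B' → B and build the canonical LR(0) collection (I0 = CLOSURE({[B' → . B]}), then GOTO on every symbol after a dot until no new states appear). It has 16 states:
  I0: { [B → . *], [B → . + + T], [B → . + T +], [B → . - + n], [B → . - y B], [B' → . B] }  — shift
  I1: { [B → * .] }  — reduce
  I2: { [B → + . + T], [B → + . T +], [T → . y * +] }  — shift
  I3: { [B → - . + n], [B → - . y B] }  — shift
  I4: { [B' → B .] }  — accept
  I5: { [B → - + . n] }  — shift
  I6: { [B → - y . B], [B → . *], [B → . + + T], [B → . + T +], [B → . - + n], [B → . - y B] }  — shift
  I7: { [B → - y B .] }  — reduce
  I8: { [B → - + n .] }  — reduce
  I9: { [B → + + . T], [T → . y * +] }  — shift
  I10: { [B → + T . +] }  — shift
  I11: { [T → y . * +] }  — shift
  I12: { [T → y * . +] }  — shift
  I13: { [T → y * + .] }  — reduce
  I14: { [B → + T + .] }  — reduce
  I15: { [B → + + T .] }  — reduce

No state contains both a complete item and a shift item.

Answer: No shift-reduce conflicts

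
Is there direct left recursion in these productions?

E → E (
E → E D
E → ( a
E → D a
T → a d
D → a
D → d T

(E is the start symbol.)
Yes, E is left-recursive

E → E (: LEFT RECURSIVE (starts with E)
E → E D: LEFT RECURSIVE (starts with E)
E → ( a: starts with '('
E → D a: starts with D
T → a d: starts with a
D → a: starts with a
D → d T: starts with d

The grammar has direct left recursion on: E.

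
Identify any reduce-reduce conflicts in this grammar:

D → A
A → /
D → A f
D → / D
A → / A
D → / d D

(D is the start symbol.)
A reduce-reduce conflict occurs when an LR(0) state has two complete items [A → α .] and [B → β .] — both call for a reduction, and with no lookahead the parser cannot choose between them.

Augment with D' → D and build the canonical LR(0) collection (I0 = CLOSURE({[D' → . D]}), then GOTO on every symbol after a dot until no new states appear). It has 9 states:
  I0: { [A → . / A], [A → . /], [D → . / D], [D → . / d D], [D → . A f], [D → . A], [D' → . D] }  — shift
  I1: { [A → . / A], [A → . /], [A → / . A], [A → / .], [D → . / D], [D → . / d D], [D → . A f], [D → . A], [D → / . D], [D → / . d D] }  — shift, reduce
  I2: { [D → A . f], [D → A .] }  — shift, reduce
  I3: { [D' → D .] }  — accept
  I4: { [D → A f .] }  — reduce
  I5: { [A → / A .], [D → A . f], [D → A .] }  — shift, 2 reduces
  I6: { [D → / D .] }  — reduce
  I7: { [A → . / A], [A → . /], [D → . / D], [D → . / d D], [D → . A f], [D → . A], [D → / d . D] }  — shift
  I8: { [D → / d D .] }  — reduce

I5 contains complete items [A → / A .], [D → A .] — reduce-reduce conflict.

Answer: Yes — I5: [A → / A .] vs [D → A .]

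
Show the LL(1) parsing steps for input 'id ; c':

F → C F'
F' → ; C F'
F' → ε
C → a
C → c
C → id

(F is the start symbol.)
Stack is shown with the top on the left.

Stack     Input     Action
--------------------------
F $       id ; c $  output F → C F'
C F' $    id ; c $  output C → id
id F' $   id ; c $  match 'id'
F' $      ; c $     output F' → ; C F'
; C F' $  ; c $     match ';'
C F' $    c $       output C → c
c F' $    c $       match 'c'
F' $      $         output F' → ε
$         $         accept

The string is accepted.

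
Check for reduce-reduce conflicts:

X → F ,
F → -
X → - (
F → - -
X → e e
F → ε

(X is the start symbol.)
A reduce-reduce conflict occurs when an LR(0) state has two complete items [A → α .] and [B → β .] — both call for a reduction, and with no lookahead the parser cannot choose between them.

Augment with X' → X and build the canonical LR(0) collection (I0 = CLOSURE({[X' → . X]}), then GOTO on every symbol after a dot until no new states appear). It has 9 states:
  I0: { [F → . - -], [F → . -], [F → .], [X → . - (], [X → . F ,], [X → . e e], [X' → . X] }  — shift, reduce
  I1: { [F → - . -], [F → - .], [X → - . (] }  — shift, reduce
  I2: { [X → F . ,] }  — shift
  I3: { [X' → X .] }  — accept
  I4: { [X → e . e] }  — shift
  I5: { [X → e e .] }  — reduce
  I6: { [X → F , .] }  — reduce
  I7: { [X → - ( .] }  — reduce
  I8: { [F → - - .] }  — reduce

No state contains more than one complete item.

Answer: No reduce-reduce conflicts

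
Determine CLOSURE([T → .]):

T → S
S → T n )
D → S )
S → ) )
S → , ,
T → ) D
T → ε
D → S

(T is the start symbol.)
{ [T → .] }

Start with: [T → .]
The dot is at the end, so nothing is added.

CLOSURE = { [T → .] }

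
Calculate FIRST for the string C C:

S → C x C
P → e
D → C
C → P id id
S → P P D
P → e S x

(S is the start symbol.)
{ 'e' }

FIRST sets of the non-terminals involved (from the grammar, by fixed-point iteration):
  FIRST(C) = { 'e' }

To compute FIRST(C C), process the symbols left to right:
Symbol C is a non-terminal. Add FIRST(C) \ {ε} = { 'e' }
C is not nullable (ε ∉ FIRST(C)), so stop here.
FIRST(C C) = { 'e' }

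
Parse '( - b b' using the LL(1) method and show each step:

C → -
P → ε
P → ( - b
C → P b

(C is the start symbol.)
Stack is shown with the top on the left.

Stack      Input      Action
----------------------------
C $        ( - b b $  output C → P b
P b $      ( - b b $  output P → ( - b
( - b b $  ( - b b $  match '('
- b b $    - b b $    match '-'
b b $      b b $      match 'b'
b $        b $        match 'b'
$          $          accept

The string is accepted.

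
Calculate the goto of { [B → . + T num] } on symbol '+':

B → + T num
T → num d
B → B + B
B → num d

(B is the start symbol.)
{ [B → + . T num], [T → . num d] }

GOTO(I, '+') = CLOSURE({ [A → αX.β] : [A → α.Xβ] ∈ I, X = '+' })

Items with dot before '+', with the dot advanced:
  [B → . + T num] → [B → + . T num]
Closure of the advanced items:
  [B → + . T num] has the dot before T: add [T → . num d]

GOTO = { [B → + . T num], [T → . num d] }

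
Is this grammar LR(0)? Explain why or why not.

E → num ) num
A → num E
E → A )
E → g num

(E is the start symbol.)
Yes, the grammar is LR(0)

Augment with E' → E and build the canonical LR(0) collection (I0 = CLOSURE({[E' → . E]}), then GOTO on every symbol after a dot until no new states appear). It has 10 states:
  I0: { [A → . num E], [E → . A )], [E → . g num], [E → . num ) num], [E' → . E] }  — shift
  I1: { [E → A . )] }  — shift
  I2: { [E' → E .] }  — accept
  I3: { [E → g . num] }  — shift
  I4: { [A → . num E], [A → num . E], [E → . A )], [E → . g num], [E → . num ) num], [E → num . ) num] }  — shift
  I5: { [E → num ) . num] }  — shift
  I6: { [A → num E .] }  — reduce
  I7: { [E → num ) num .] }  — reduce
  I8: { [E → g num .] }  — reduce
  I9: { [E → A ) .] }  — reduce

Every state is either a pure shift/goto state or contains exactly one complete item and nothing to shift — no conflicts. The grammar is LR(0).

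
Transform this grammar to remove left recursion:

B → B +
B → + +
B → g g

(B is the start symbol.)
B is directly left-recursive. The standard transformation for
  A → A α₁ | ... | A α_m | β₁ | ... | β_n
is
  A  → β₁ A' | ... | β_n A'
  A' → α₁ A' | ... | α_m A' | ε

B → + + becomes B → + + B'
B → g g becomes B → g g B'
B → B + becomes B' → + B'
Add B' → ε

Resulting grammar:
B → + + B'
B → g g B'
B' → + B'
B' → ε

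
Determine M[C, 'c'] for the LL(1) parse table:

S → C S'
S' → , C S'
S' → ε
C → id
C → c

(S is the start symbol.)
To find M[C, 'c'], we find productions for C where 'c' is in the predict set (PREDICT(N → α) = (FIRST(α) \ {ε}) ∪ (FOLLOW(N) if α ⇒* ε)).

C → id: PREDICT = { 'id' }
C → c: PREDICT = { 'c' }
  'c' is in predict set, so this production goes in M[C, 'c']

M[C, 'c'] = C → c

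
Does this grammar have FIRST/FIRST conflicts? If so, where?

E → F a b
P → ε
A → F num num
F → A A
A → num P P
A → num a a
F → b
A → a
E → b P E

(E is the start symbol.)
Yes. E → F a b / E → b P E on { 'b' }; A → F num num / A → num P P on { 'num' }; A → F num num / A → num a a on { 'num' }; A → F num num / A → a on { 'a' }; A → num P P / A → num a a on { 'num' }; F → A A / F → b on { 'b' }

A FIRST/FIRST conflict occurs when two productions N → α and N → β for the same non-terminal have FIRST(α) ∩ FIRST(β) ≠ ∅ (with ε ∈ FIRST of a nullable right-hand side, so two nullable alternatives also conflict).

FIRST sets of the non-terminals at (or reachable through a nullable prefix from) the front of some alternative:
  FIRST(F) = { 'a', 'b', 'num' }
  FIRST(A) = { 'a', 'b', 'num' }

Productions for E:
  E → F a b: FIRST = { 'a', 'b', 'num' }
  E → b P E: FIRST = { 'b' }
Productions for A:
  A → F num num: FIRST = { 'a', 'b', 'num' }
  A → num P P: FIRST = { 'num' }
  A → num a a: FIRST = { 'num' }
  A → a: FIRST = { 'a' }
Productions for F:
  F → A A: FIRST = { 'a', 'b', 'num' }
  F → b: FIRST = { 'b' }
P has only one production, so no FIRST/FIRST conflict is possible there.

Conflict for E: E → F a b and E → b P E
  Overlap: { 'b' }
Conflict for A: A → F num num and A → num P P
  Overlap: { 'num' }
Conflict for A: A → F num num and A → num a a
  Overlap: { 'num' }
Conflict for A: A → F num num and A → a
  Overlap: { 'a' }
Conflict for A: A → num P P and A → num a a
  Overlap: { 'num' }
Conflict for F: F → A A and F → b
  Overlap: { 'b' }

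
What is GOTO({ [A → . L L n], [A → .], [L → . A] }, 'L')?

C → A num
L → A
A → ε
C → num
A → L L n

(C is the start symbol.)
{ [A → . L L n], [A → .], [A → L . L n], [L → . A] }

GOTO(I, 'L') = CLOSURE({ [A → αX.β] : [A → α.Xβ] ∈ I, X = 'L' })

Items with dot before 'L', with the dot advanced:
  [A → . L L n] → [A → L . L n]
Closure of the advanced items:
  [A → L . L n] has the dot before L: add [L → . A]
  [L → . A] has the dot before A: add [A → .], [A → . L L n]

GOTO = { [A → . L L n], [A → .], [A → L . L n], [L → . A] }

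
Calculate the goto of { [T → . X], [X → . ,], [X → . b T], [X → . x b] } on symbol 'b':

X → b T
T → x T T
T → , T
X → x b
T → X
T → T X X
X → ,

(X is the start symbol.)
{ [T → . , T], [T → . T X X], [T → . X], [T → . x T T], [X → . ,], [X → . b T], [X → . x b], [X → b . T] }

GOTO(I, 'b') = CLOSURE({ [A → αX.β] : [A → α.Xβ] ∈ I, X = 'b' })

Items with dot before 'b', with the dot advanced:
  [X → . b T] → [X → b . T]
Closure of the advanced items:
  [X → b . T] has the dot before T: add [T → . x T T], [T → . , T], [T → . X], [T → . T X X]
  [T → . X] has the dot before X: add [X → . b T], [X → . x b], [X → . ,]

GOTO = { [T → . , T], [T → . T X X], [T → . X], [T → . x T T], [X → . ,], [X → . b T], [X → . x b], [X → b . T] }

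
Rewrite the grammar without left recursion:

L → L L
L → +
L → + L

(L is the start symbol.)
L → + L'
L → + L L'
L' → L L'
L' → ε

L is directly left-recursive. The standard transformation for
  A → A α₁ | ... | A α_m | β₁ | ... | β_n
is
  A  → β₁ A' | ... | β_n A'
  A' → α₁ A' | ... | α_m A' | ε

L → + becomes L → + L'
L → + L becomes L → + L L'
L → L L becomes L' → L L'
Add L' → ε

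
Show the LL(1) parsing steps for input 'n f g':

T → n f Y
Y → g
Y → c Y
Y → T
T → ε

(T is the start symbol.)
LL(1) parsing maintains a stack (initially the start symbol over $) and the input. At each step: if the stack top is a terminal, match it against the current input token; if it is a non-terminal N, replace it with the RHS of M[N, lookahead] (the unique production whose predict set contains the lookahead).

Stack is shown with the top on the left.

Stack    Input    Action
------------------------
T $      n f g $  output T → n f Y
n f Y $  n f g $  match 'n'
f Y $    f g $    match 'f'
Y $      g $      output Y → g
g $      g $      match 'g'
$        $        accept

The string is accepted.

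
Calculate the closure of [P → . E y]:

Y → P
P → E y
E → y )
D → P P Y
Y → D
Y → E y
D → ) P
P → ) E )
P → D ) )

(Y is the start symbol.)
Start with: [P → . E y]
  [P → . E y] has the dot before E: add [E → . y )]
No further items can be added.

CLOSURE = { [E → . y )], [P → . E y] }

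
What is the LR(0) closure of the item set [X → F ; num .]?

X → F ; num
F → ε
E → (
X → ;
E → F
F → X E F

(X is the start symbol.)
Start with: [X → F ; num .]
The dot is at the end, so nothing is added.

CLOSURE = { [X → F ; num .] }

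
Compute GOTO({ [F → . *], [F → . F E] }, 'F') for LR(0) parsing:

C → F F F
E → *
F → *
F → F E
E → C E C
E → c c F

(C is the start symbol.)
GOTO(I, 'F') = CLOSURE({ [A → αX.β] : [A → α.Xβ] ∈ I, X = 'F' })

Items with dot before 'F', with the dot advanced:
  [F → . F E] → [F → F . E]
Closure of the advanced items:
  [F → F . E] has the dot before E: add [E → . *], [E → . C E C], [E → . c c F]
  [E → . C E C] has the dot before C: add [C → . F F F]
  [C → . F F F] has the dot before F: add [F → . *], [F → . F E]

GOTO = { [C → . F F F], [E → . *], [E → . C E C], [E → . c c F], [F → . *], [F → . F E], [F → F . E] }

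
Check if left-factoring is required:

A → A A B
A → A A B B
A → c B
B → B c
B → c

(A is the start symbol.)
Yes, A has productions with common prefix 'A A B'

Left-factoring is needed when two productions for the same non-terminal
share a common prefix on the right-hand side.

Productions for A:
  A → A A B
  A → A A B B
  A → c B
Productions for B:
  B → B c
  B → c

Found common prefix 'A A B' in productions for A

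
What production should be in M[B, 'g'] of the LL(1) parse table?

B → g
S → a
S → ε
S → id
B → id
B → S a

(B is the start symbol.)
To find M[B, 'g'], we find productions for B where 'g' is in the predict set (PREDICT(N → α) = (FIRST(α) \ {ε}) ∪ (FOLLOW(N) if α ⇒* ε)).

Relevant sets:
  FIRST(S) = { 'a', 'id', ε }

B → g: PREDICT = { 'g' }
  'g' is in predict set, so this production goes in M[B, 'g']
B → id: PREDICT = { 'id' }
B → S a: PREDICT = { 'a', 'id' }

M[B, 'g'] = B → g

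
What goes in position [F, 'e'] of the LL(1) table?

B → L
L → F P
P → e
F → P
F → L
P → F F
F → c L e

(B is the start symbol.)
To find M[F, 'e'], we find productions for F where 'e' is in the predict set (PREDICT(N → α) = (FIRST(α) \ {ε}) ∪ (FOLLOW(N) if α ⇒* ε)).

Relevant sets:
  FIRST(P) = { 'c', 'e' }
  FIRST(L) = { 'c', 'e' }

F → P: PREDICT = { 'c', 'e' }
  'e' is in predict set, so this production goes in M[F, 'e']
F → L: PREDICT = { 'c', 'e' }
  'e' is in predict set, so this production goes in M[F, 'e']
F → c L e: PREDICT = { 'c' }

M[F, 'e'] = F → P, F → L  (a multiply-defined cell — the grammar is not LL(1))

Answer: F → P, F → L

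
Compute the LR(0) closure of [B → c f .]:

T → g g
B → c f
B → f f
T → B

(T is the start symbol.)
Start with: [B → c f .]
The dot is at the end, so nothing is added.

CLOSURE = { [B → c f .] }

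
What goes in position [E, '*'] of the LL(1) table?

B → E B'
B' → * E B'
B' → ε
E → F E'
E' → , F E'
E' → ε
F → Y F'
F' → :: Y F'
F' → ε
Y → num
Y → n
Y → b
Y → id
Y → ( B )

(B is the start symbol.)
To find M[E, '*'], we find productions for E where '*' is in the predict set (PREDICT(N → α) = (FIRST(α) \ {ε}) ∪ (FOLLOW(N) if α ⇒* ε)).

Relevant sets:
  FIRST(F) = { '(', 'b', 'id', 'n', 'num' }

E → F E': PREDICT = { '(', 'b', 'id', 'n', 'num' }

M[E, '*'] is empty (no production applies)

Answer: Empty (error entry)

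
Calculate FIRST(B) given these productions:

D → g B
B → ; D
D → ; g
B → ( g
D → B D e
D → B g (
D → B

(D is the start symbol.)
{ '(', ';' }

From B → ; D:
  - ';' is a terminal: add ';' and stop
From B → ( g:
  - '(' is a terminal: add '(' and stop

Collecting: FIRST(B) = { '(', ';' }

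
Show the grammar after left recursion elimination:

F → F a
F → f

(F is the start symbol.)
F is directly left-recursive. The standard transformation for
  A → A α₁ | ... | A α_m | β₁ | ... | β_n
is
  A  → β₁ A' | ... | β_n A'
  A' → α₁ A' | ... | α_m A' | ε

F → f becomes F → f F'
F → F a becomes F' → a F'
Add F' → ε

Resulting grammar:
F → f F'
F' → a F'
F' → ε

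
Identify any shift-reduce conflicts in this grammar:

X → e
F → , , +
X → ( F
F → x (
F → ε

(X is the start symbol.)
Augment with X' → X and build the canonical LR(0) collection (I0 = CLOSURE({[X' → . X]}), then GOTO on every symbol after a dot until no new states appear). It has 10 states:
  I0: { [X → . ( F], [X → . e], [X' → . X] }  — shift
  I1: { [F → . , , +], [F → . x (], [F → .], [X → ( . F] }  — shift, reduce
  I2: { [X' → X .] }  — accept
  I3: { [X → e .] }  — reduce
  I4: { [F → , . , +] }  — shift
  I5: { [X → ( F .] }  — reduce
  I6: { [F → x . (] }  — shift
  I7: { [F → x ( .] }  — reduce
  I8: { [F → , , . +] }  — shift
  I9: { [F → , , + .] }  — reduce

I1 contains reduce item [F → .] and shift items [F → . , , +], [F → . x (] — shift-reduce conflict.

Answer: Yes — I1: [F → .] vs [F → . , , +]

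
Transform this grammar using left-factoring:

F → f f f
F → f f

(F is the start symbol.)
F → f f F'
F' → f
F' → ε

Left-factoring transforms A → αβ₁ | αβ₂ into A → αA' and A' → β₁ | β₂
(α is the longest common prefix among the alternatives). Repeat until
no nonterminal has two alternatives with a common prefix.

Round 1: F has alternatives sharing prefix 'f f'. Introduce F': F → f f F'
  Add: F' → f
  Add: F' → ε

No remaining common prefixes — done.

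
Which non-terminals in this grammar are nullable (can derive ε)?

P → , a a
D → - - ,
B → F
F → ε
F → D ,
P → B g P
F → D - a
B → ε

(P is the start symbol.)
{ 'B', 'F' }

A non-terminal is nullable if it can derive ε (the empty string): either it has an ε-production, or it has a production whose right-hand side consists entirely of nullable non-terminals.

ε-productions: F → ε, B → ε
So F, B are immediately nullable.
No further non-terminal can be added: every production for the remaining non-terminals contains a terminal or a non-nullable non-terminal.
Nullable = { 'B', 'F' }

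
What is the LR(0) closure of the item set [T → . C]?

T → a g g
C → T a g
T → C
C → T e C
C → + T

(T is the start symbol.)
{ [C → . + T], [C → . T a g], [C → . T e C], [T → . C], [T → . a g g] }

Start with: [T → . C]
  [T → . C] has the dot before C: add [C → . T a g], [C → . T e C], [C → . + T]
  [C → . T a g] has the dot before T: add [T → . a g g]
No further items can be added.

CLOSURE = { [C → . + T], [C → . T a g], [C → . T e C], [T → . C], [T → . a g g] }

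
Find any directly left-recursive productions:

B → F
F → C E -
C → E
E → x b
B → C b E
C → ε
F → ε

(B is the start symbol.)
No direct left recursion

Direct left recursion occurs when N → N α for some non-terminal N (the right-hand side begins with the left-hand side itself).

B → F: starts with F
F → C E -: starts with C
C → E: starts with E
E → x b: starts with x
B → C b E: starts with C
C → ε: starts with ε
F → ε: starts with ε

No direct left recursion found.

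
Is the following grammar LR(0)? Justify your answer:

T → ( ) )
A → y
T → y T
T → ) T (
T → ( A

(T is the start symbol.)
Yes, the grammar is LR(0)

A grammar is LR(0) if no state in the canonical LR(0) collection has:
  - both a shift item (dot before a terminal) and a complete item (shift-reduce conflict), or
  - two or more complete items (reduce-reduce conflict; the accept item [T' → T .] counts as a complete item here).

Augment with T' → T and build the canonical LR(0) collection (I0 = CLOSURE({[T' → . T]}), then GOTO on every symbol after a dot until no new states appear). It has 12 states:
  I0: { [T → . ( ) )], [T → . ( A], [T → . ) T (], [T → . y T], [T' → . T] }  — shift
  I1: { [A → . y], [T → ( . ) )], [T → ( . A] }  — shift
  I2: { [T → ) . T (], [T → . ( ) )], [T → . ( A], [T → . ) T (], [T → . y T] }  — shift
  I3: { [T' → T .] }  — accept
  I4: { [T → . ( ) )], [T → . ( A], [T → . ) T (], [T → . y T], [T → y . T] }  — shift
  I5: { [T → y T .] }  — reduce
  I6: { [T → ) T . (] }  — shift
  I7: { [T → ) T ( .] }  — reduce
  I8: { [T → ( ) . )] }  — shift
  I9: { [T → ( A .] }  — reduce
  I10: { [A → y .] }  — reduce
  I11: { [T → ( ) ) .] }  — reduce

Every state is either a pure shift/goto state or contains exactly one complete item and nothing to shift — no conflicts. The grammar is LR(0).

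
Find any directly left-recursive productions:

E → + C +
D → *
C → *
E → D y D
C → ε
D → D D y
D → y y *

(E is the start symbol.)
Direct left recursion occurs when N → N α for some non-terminal N (the right-hand side begins with the left-hand side itself).

E → + C +: starts with '+'
D → *: starts with '*'
C → *: starts with '*'
E → D y D: starts with D
C → ε: starts with ε
D → D D y: LEFT RECURSIVE (starts with D)
D → y y *: starts with y

The grammar has direct left recursion on: D.

Answer: Yes, D is left-recursive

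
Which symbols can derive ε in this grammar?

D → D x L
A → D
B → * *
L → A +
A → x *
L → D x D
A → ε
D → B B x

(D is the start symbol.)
{ 'A' }

ε-productions: A → ε
So A is immediately nullable.
No further non-terminal can be added: every production for the remaining non-terminals contains a terminal or a non-nullable non-terminal.
Nullable = { 'A' }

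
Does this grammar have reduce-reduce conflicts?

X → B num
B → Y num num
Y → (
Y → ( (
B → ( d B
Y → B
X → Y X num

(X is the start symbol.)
A reduce-reduce conflict occurs when an LR(0) state has two complete items [A → α .] and [B → β .] — both call for a reduction, and with no lookahead the parser cannot choose between them.

Augment with X' → X and build the canonical LR(0) collection (I0 = CLOSURE({[X' → . X]}), then GOTO on every symbol after a dot until no new states appear). It has 14 states:
  I0: { [B → . ( d B], [B → . Y num num], [X → . B num], [X → . Y X num], [X' → . X], [Y → . ( (], [Y → . (], [Y → . B] }  — shift
  I1: { [B → ( . d B], [Y → ( . (], [Y → ( .] }  — shift, reduce
  I2: { [X → B . num], [Y → B .] }  — shift, reduce
  I3: { [X' → X .] }  — accept
  I4: { [B → . ( d B], [B → . Y num num], [B → Y . num num], [X → . B num], [X → . Y X num], [X → Y . X num], [Y → . ( (], [Y → . (], [Y → . B] }  — shift
  I5: { [X → Y X . num] }  — shift
  I6: { [B → Y num . num] }  — shift
  I7: { [B → Y num num .] }  — reduce
  I8: { [X → Y X num .] }  — reduce
  I9: { [X → B num .] }  — reduce
  I10: { [Y → ( ( .] }  — reduce
  I11: { [B → ( d . B], [B → . ( d B], [B → . Y num num], [Y → . ( (], [Y → . (], [Y → . B] }  — shift
  I12: { [B → ( d B .], [Y → B .] }  — 2 reduces
  I13: { [B → Y . num num] }  — shift

I12 contains complete items [B → ( d B .], [Y → B .] — reduce-reduce conflict.

Answer: Yes — I12: [B → ( d B .] vs [Y → B .]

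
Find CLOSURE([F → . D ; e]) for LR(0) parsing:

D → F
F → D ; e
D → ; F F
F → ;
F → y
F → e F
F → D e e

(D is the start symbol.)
{ [D → . ; F F], [D → . F], [F → . ;], [F → . D ; e], [F → . D e e], [F → . e F], [F → . y] }

To compute CLOSURE, for each item [A → α.Bβ] where B is a non-terminal, add [B → .γ] for all productions B → γ; repeat for the newly added items until nothing changes.

Start with: [F → . D ; e]
  [F → . D ; e] has the dot before D: add [D → . F], [D → . ; F F]
  [D → . F] has the dot before F: add [F → . ;], [F → . y], [F → . e F], [F → . D e e]
No further items can be added.

CLOSURE = { [D → . ; F F], [D → . F], [F → . ;], [F → . D ; e], [F → . D e e], [F → . e F], [F → . y] }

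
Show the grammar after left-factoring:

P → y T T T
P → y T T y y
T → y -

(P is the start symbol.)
P → y T T P'
P' → T
P' → y y
T → y -

Left-factoring transforms A → αβ₁ | αβ₂ into A → αA' and A' → β₁ | β₂
(α is the longest common prefix among the alternatives). Repeat until
no nonterminal has two alternatives with a common prefix.

Round 1: P has alternatives sharing prefix 'y T T'. Introduce P': P → y T T P'
  Add: P' → T
  Add: P' → y y

No remaining common prefixes — done.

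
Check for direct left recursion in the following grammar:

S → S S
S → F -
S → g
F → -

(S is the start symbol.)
S → S S: LEFT RECURSIVE (starts with S)
S → F -: starts with F
S → g: starts with g
F → -: starts with '-'

The grammar has direct left recursion on: S.

Answer: Yes, S is left-recursive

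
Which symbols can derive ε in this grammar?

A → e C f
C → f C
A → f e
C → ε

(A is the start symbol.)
{ 'C' }

ε-productions: C → ε
So C is immediately nullable.
No further non-terminal can be added: every production for the remaining non-terminals contains a terminal or a non-nullable non-terminal.
Nullable = { 'C' }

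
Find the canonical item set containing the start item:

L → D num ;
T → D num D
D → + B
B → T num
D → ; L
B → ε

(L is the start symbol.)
{ [D → . + B], [D → . ; L], [L → . D num ;], [L' → . L] }

First, augment the grammar with L' → L
I₀ = CLOSURE({ [L' → . L] }):
  [L' → . L] has the dot before L: add [L → . D num ;]
  [L → . D num ;] has the dot before D: add [D → . + B], [D → . ; L]
No further items can be added.

I₀ = { [D → . + B], [D → . ; L], [L → . D num ;], [L' → . L] }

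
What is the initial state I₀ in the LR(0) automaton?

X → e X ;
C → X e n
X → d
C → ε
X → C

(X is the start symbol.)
{ [C → . X e n], [C → .], [X → . C], [X → . d], [X → . e X ;], [X' → . X] }

First, augment the grammar with X' → X
I₀ = CLOSURE({ [X' → . X] }):
  [X' → . X] has the dot before X: add [X → . e X ;], [X → . d], [X → . C]
  [X → . C] has the dot before C: add [C → . X e n], [C → .]
No further items can be added.

I₀ = { [C → . X e n], [C → .], [X → . C], [X → . d], [X → . e X ;], [X' → . X] }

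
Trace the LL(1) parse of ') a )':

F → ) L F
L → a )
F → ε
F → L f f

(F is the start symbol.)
Stack is shown with the top on the left.

Stack    Input    Action
------------------------
F $      ) a ) $  output F → ) L F
) L F $  ) a ) $  match ')'
L F $    a ) $    output L → a )
a ) F $  a ) $    match 'a'
) F $    ) $      match ')'
F $      $        output F → ε
$        $        accept

The string is accepted.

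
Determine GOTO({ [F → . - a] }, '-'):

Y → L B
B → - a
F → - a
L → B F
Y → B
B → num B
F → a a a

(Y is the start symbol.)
{ [F → - . a] }

GOTO(I, '-') = CLOSURE({ [A → αX.β] : [A → α.Xβ] ∈ I, X = '-' })

Items with dot before '-', with the dot advanced:
  [F → . - a] → [F → - . a]
Closure adds nothing (no advanced item has the dot before a non-terminal).

GOTO = { [F → - . a] }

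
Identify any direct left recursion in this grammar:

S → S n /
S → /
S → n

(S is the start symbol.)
S → S n /: LEFT RECURSIVE (starts with S)
S → /: starts with '/'
S → n: starts with n

The grammar has direct left recursion on: S.

Answer: Yes, S is left-recursive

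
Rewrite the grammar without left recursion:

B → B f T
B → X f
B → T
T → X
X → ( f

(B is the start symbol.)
B is directly left-recursive. The standard transformation for
  A → A α₁ | ... | A α_m | β₁ | ... | β_n
is
  A  → β₁ A' | ... | β_n A'
  A' → α₁ A' | ... | α_m A' | ε

B → X f becomes B → X f B'
B → T becomes B → T B'
B → B f T becomes B' → f T B'
Add B' → ε

Productions for other non-terminals are unchanged:
  T → X
  X → ( f

Resulting grammar:
B → X f B'
B → T B'
B' → f T B'
B' → ε
T → X
X → ( f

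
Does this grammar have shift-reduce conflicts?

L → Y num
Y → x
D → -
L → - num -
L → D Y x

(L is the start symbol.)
Yes — I1: [D → - .] vs [L → - . num -]

Augment with L' → L and build the canonical LR(0) collection (I0 = CLOSURE({[L' → . L]}), then GOTO on every symbol after a dot until no new states appear). It has 11 states:
  I0: { [D → . -], [L → . - num -], [L → . D Y x], [L → . Y num], [L' → . L], [Y → . x] }  — shift
  I1: { [D → - .], [L → - . num -] }  — shift, reduce
  I2: { [L → D . Y x], [Y → . x] }  — shift
  I3: { [L' → L .] }  — accept
  I4: { [L → Y . num] }  — shift
  I5: { [Y → x .] }  — reduce
  I6: { [L → Y num .] }  — reduce
  I7: { [L → D Y . x] }  — shift
  I8: { [L → D Y x .] }  — reduce
  I9: { [L → - num . -] }  — shift
  I10: { [L → - num - .] }  — reduce

I1 contains reduce item [D → - .] and shift item [L → - . num -] — shift-reduce conflict.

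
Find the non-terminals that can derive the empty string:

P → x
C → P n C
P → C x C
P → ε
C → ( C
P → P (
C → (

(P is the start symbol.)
{ 'P' }

ε-productions: P → ε
So P is immediately nullable.
No further non-terminal can be added: every production for the remaining non-terminals contains a terminal or a non-nullable non-terminal.
Nullable = { 'P' }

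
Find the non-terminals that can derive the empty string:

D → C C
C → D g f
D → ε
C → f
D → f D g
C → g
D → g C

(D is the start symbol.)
{ 'D' }

A non-terminal is nullable if it can derive ε (the empty string): either it has an ε-production, or it has a production whose right-hand side consists entirely of nullable non-terminals.

ε-productions: D → ε
So D is immediately nullable.
No further non-terminal can be added: every production for the remaining non-terminals contains a terminal or a non-nullable non-terminal.
Nullable = { 'D' }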